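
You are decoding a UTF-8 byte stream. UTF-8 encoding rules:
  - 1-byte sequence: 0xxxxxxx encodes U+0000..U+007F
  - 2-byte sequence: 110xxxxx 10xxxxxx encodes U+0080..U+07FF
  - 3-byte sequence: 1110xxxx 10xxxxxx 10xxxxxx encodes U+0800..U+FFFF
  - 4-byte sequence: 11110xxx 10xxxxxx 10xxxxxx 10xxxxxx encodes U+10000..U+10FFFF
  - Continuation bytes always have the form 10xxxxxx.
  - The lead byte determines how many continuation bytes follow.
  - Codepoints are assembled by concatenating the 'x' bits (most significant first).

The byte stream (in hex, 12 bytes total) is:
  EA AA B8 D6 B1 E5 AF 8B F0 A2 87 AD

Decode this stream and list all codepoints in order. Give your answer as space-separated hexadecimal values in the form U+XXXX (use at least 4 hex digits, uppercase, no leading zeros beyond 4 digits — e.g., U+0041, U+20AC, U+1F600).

Answer: U+AAB8 U+05B1 U+5BCB U+221ED

Derivation:
Byte[0]=EA: 3-byte lead, need 2 cont bytes. acc=0xA
Byte[1]=AA: continuation. acc=(acc<<6)|0x2A=0x2AA
Byte[2]=B8: continuation. acc=(acc<<6)|0x38=0xAAB8
Completed: cp=U+AAB8 (starts at byte 0)
Byte[3]=D6: 2-byte lead, need 1 cont bytes. acc=0x16
Byte[4]=B1: continuation. acc=(acc<<6)|0x31=0x5B1
Completed: cp=U+05B1 (starts at byte 3)
Byte[5]=E5: 3-byte lead, need 2 cont bytes. acc=0x5
Byte[6]=AF: continuation. acc=(acc<<6)|0x2F=0x16F
Byte[7]=8B: continuation. acc=(acc<<6)|0x0B=0x5BCB
Completed: cp=U+5BCB (starts at byte 5)
Byte[8]=F0: 4-byte lead, need 3 cont bytes. acc=0x0
Byte[9]=A2: continuation. acc=(acc<<6)|0x22=0x22
Byte[10]=87: continuation. acc=(acc<<6)|0x07=0x887
Byte[11]=AD: continuation. acc=(acc<<6)|0x2D=0x221ED
Completed: cp=U+221ED (starts at byte 8)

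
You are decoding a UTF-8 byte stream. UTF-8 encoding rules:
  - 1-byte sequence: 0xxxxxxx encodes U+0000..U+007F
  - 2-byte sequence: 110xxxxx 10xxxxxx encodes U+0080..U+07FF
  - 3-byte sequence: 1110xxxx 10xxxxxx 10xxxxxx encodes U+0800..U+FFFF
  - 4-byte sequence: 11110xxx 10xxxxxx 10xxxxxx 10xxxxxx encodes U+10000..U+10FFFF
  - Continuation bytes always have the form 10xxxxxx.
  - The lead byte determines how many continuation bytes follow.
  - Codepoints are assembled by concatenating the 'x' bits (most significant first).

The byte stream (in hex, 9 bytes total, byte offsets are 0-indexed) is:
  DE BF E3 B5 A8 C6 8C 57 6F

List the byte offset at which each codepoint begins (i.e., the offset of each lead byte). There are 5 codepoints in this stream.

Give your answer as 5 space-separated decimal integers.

Byte[0]=DE: 2-byte lead, need 1 cont bytes. acc=0x1E
Byte[1]=BF: continuation. acc=(acc<<6)|0x3F=0x7BF
Completed: cp=U+07BF (starts at byte 0)
Byte[2]=E3: 3-byte lead, need 2 cont bytes. acc=0x3
Byte[3]=B5: continuation. acc=(acc<<6)|0x35=0xF5
Byte[4]=A8: continuation. acc=(acc<<6)|0x28=0x3D68
Completed: cp=U+3D68 (starts at byte 2)
Byte[5]=C6: 2-byte lead, need 1 cont bytes. acc=0x6
Byte[6]=8C: continuation. acc=(acc<<6)|0x0C=0x18C
Completed: cp=U+018C (starts at byte 5)
Byte[7]=57: 1-byte ASCII. cp=U+0057
Byte[8]=6F: 1-byte ASCII. cp=U+006F

Answer: 0 2 5 7 8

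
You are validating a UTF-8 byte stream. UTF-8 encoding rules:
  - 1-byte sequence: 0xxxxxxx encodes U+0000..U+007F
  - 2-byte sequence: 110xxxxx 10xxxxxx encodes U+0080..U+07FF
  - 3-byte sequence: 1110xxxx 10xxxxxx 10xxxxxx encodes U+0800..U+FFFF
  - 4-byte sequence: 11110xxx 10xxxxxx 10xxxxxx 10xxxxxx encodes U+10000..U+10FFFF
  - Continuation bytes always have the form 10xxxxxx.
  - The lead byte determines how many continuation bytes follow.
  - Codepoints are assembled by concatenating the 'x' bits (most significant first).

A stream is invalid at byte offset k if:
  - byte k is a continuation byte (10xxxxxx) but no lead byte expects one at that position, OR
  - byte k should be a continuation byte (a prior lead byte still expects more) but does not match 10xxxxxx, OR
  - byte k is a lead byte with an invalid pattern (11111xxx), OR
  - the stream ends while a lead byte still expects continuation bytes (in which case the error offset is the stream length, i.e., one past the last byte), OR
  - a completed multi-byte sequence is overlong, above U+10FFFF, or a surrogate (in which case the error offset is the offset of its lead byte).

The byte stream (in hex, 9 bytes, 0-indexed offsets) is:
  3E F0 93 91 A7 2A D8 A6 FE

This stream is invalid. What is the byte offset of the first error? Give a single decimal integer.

Byte[0]=3E: 1-byte ASCII. cp=U+003E
Byte[1]=F0: 4-byte lead, need 3 cont bytes. acc=0x0
Byte[2]=93: continuation. acc=(acc<<6)|0x13=0x13
Byte[3]=91: continuation. acc=(acc<<6)|0x11=0x4D1
Byte[4]=A7: continuation. acc=(acc<<6)|0x27=0x13467
Completed: cp=U+13467 (starts at byte 1)
Byte[5]=2A: 1-byte ASCII. cp=U+002A
Byte[6]=D8: 2-byte lead, need 1 cont bytes. acc=0x18
Byte[7]=A6: continuation. acc=(acc<<6)|0x26=0x626
Completed: cp=U+0626 (starts at byte 6)
Byte[8]=FE: INVALID lead byte (not 0xxx/110x/1110/11110)

Answer: 8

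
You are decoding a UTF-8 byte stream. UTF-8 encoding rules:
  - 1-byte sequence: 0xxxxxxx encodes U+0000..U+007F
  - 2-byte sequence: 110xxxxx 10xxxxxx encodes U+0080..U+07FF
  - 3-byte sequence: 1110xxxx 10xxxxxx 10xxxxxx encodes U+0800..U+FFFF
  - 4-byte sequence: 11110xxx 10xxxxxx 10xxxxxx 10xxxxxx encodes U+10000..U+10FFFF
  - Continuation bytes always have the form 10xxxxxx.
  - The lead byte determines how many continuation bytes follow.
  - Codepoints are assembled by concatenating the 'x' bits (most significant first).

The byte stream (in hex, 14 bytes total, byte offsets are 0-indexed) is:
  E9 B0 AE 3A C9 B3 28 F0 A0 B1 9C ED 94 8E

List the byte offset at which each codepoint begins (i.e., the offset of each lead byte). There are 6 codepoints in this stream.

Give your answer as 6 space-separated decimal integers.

Answer: 0 3 4 6 7 11

Derivation:
Byte[0]=E9: 3-byte lead, need 2 cont bytes. acc=0x9
Byte[1]=B0: continuation. acc=(acc<<6)|0x30=0x270
Byte[2]=AE: continuation. acc=(acc<<6)|0x2E=0x9C2E
Completed: cp=U+9C2E (starts at byte 0)
Byte[3]=3A: 1-byte ASCII. cp=U+003A
Byte[4]=C9: 2-byte lead, need 1 cont bytes. acc=0x9
Byte[5]=B3: continuation. acc=(acc<<6)|0x33=0x273
Completed: cp=U+0273 (starts at byte 4)
Byte[6]=28: 1-byte ASCII. cp=U+0028
Byte[7]=F0: 4-byte lead, need 3 cont bytes. acc=0x0
Byte[8]=A0: continuation. acc=(acc<<6)|0x20=0x20
Byte[9]=B1: continuation. acc=(acc<<6)|0x31=0x831
Byte[10]=9C: continuation. acc=(acc<<6)|0x1C=0x20C5C
Completed: cp=U+20C5C (starts at byte 7)
Byte[11]=ED: 3-byte lead, need 2 cont bytes. acc=0xD
Byte[12]=94: continuation. acc=(acc<<6)|0x14=0x354
Byte[13]=8E: continuation. acc=(acc<<6)|0x0E=0xD50E
Completed: cp=U+D50E (starts at byte 11)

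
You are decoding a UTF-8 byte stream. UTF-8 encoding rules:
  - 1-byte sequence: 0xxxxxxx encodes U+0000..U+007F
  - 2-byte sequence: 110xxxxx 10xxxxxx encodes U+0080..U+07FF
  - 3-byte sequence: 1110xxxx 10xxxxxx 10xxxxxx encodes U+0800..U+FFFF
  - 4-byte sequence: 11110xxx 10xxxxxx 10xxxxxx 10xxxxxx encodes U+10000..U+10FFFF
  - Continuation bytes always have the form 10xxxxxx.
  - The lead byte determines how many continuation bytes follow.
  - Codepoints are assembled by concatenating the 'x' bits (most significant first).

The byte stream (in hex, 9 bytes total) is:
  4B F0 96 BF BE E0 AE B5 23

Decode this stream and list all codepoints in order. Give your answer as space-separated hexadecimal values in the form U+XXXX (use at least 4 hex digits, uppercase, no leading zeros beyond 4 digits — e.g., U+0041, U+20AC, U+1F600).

Byte[0]=4B: 1-byte ASCII. cp=U+004B
Byte[1]=F0: 4-byte lead, need 3 cont bytes. acc=0x0
Byte[2]=96: continuation. acc=(acc<<6)|0x16=0x16
Byte[3]=BF: continuation. acc=(acc<<6)|0x3F=0x5BF
Byte[4]=BE: continuation. acc=(acc<<6)|0x3E=0x16FFE
Completed: cp=U+16FFE (starts at byte 1)
Byte[5]=E0: 3-byte lead, need 2 cont bytes. acc=0x0
Byte[6]=AE: continuation. acc=(acc<<6)|0x2E=0x2E
Byte[7]=B5: continuation. acc=(acc<<6)|0x35=0xBB5
Completed: cp=U+0BB5 (starts at byte 5)
Byte[8]=23: 1-byte ASCII. cp=U+0023

Answer: U+004B U+16FFE U+0BB5 U+0023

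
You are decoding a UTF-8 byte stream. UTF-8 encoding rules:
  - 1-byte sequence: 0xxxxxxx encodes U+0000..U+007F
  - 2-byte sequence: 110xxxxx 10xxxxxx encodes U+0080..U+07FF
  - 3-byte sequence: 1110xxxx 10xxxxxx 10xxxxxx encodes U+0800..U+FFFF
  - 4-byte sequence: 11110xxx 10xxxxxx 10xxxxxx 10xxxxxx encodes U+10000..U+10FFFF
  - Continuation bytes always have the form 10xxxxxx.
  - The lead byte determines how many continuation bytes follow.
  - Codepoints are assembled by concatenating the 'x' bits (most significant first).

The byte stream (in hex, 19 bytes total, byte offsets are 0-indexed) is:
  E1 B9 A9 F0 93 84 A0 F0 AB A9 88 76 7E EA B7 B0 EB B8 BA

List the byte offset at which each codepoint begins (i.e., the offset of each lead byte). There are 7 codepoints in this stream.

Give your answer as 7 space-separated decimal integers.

Answer: 0 3 7 11 12 13 16

Derivation:
Byte[0]=E1: 3-byte lead, need 2 cont bytes. acc=0x1
Byte[1]=B9: continuation. acc=(acc<<6)|0x39=0x79
Byte[2]=A9: continuation. acc=(acc<<6)|0x29=0x1E69
Completed: cp=U+1E69 (starts at byte 0)
Byte[3]=F0: 4-byte lead, need 3 cont bytes. acc=0x0
Byte[4]=93: continuation. acc=(acc<<6)|0x13=0x13
Byte[5]=84: continuation. acc=(acc<<6)|0x04=0x4C4
Byte[6]=A0: continuation. acc=(acc<<6)|0x20=0x13120
Completed: cp=U+13120 (starts at byte 3)
Byte[7]=F0: 4-byte lead, need 3 cont bytes. acc=0x0
Byte[8]=AB: continuation. acc=(acc<<6)|0x2B=0x2B
Byte[9]=A9: continuation. acc=(acc<<6)|0x29=0xAE9
Byte[10]=88: continuation. acc=(acc<<6)|0x08=0x2BA48
Completed: cp=U+2BA48 (starts at byte 7)
Byte[11]=76: 1-byte ASCII. cp=U+0076
Byte[12]=7E: 1-byte ASCII. cp=U+007E
Byte[13]=EA: 3-byte lead, need 2 cont bytes. acc=0xA
Byte[14]=B7: continuation. acc=(acc<<6)|0x37=0x2B7
Byte[15]=B0: continuation. acc=(acc<<6)|0x30=0xADF0
Completed: cp=U+ADF0 (starts at byte 13)
Byte[16]=EB: 3-byte lead, need 2 cont bytes. acc=0xB
Byte[17]=B8: continuation. acc=(acc<<6)|0x38=0x2F8
Byte[18]=BA: continuation. acc=(acc<<6)|0x3A=0xBE3A
Completed: cp=U+BE3A (starts at byte 16)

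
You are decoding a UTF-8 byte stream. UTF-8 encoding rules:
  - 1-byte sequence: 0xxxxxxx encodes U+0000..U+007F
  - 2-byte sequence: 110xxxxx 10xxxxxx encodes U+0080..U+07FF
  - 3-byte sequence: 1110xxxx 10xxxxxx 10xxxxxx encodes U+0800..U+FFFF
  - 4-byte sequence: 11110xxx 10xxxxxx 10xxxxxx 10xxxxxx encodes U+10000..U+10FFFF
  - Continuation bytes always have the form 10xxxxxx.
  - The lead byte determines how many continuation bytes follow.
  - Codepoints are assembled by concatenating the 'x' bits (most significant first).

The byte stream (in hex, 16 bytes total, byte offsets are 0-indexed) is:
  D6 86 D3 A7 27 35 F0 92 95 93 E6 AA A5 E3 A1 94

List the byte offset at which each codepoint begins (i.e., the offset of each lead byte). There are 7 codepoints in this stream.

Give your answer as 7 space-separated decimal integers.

Byte[0]=D6: 2-byte lead, need 1 cont bytes. acc=0x16
Byte[1]=86: continuation. acc=(acc<<6)|0x06=0x586
Completed: cp=U+0586 (starts at byte 0)
Byte[2]=D3: 2-byte lead, need 1 cont bytes. acc=0x13
Byte[3]=A7: continuation. acc=(acc<<6)|0x27=0x4E7
Completed: cp=U+04E7 (starts at byte 2)
Byte[4]=27: 1-byte ASCII. cp=U+0027
Byte[5]=35: 1-byte ASCII. cp=U+0035
Byte[6]=F0: 4-byte lead, need 3 cont bytes. acc=0x0
Byte[7]=92: continuation. acc=(acc<<6)|0x12=0x12
Byte[8]=95: continuation. acc=(acc<<6)|0x15=0x495
Byte[9]=93: continuation. acc=(acc<<6)|0x13=0x12553
Completed: cp=U+12553 (starts at byte 6)
Byte[10]=E6: 3-byte lead, need 2 cont bytes. acc=0x6
Byte[11]=AA: continuation. acc=(acc<<6)|0x2A=0x1AA
Byte[12]=A5: continuation. acc=(acc<<6)|0x25=0x6AA5
Completed: cp=U+6AA5 (starts at byte 10)
Byte[13]=E3: 3-byte lead, need 2 cont bytes. acc=0x3
Byte[14]=A1: continuation. acc=(acc<<6)|0x21=0xE1
Byte[15]=94: continuation. acc=(acc<<6)|0x14=0x3854
Completed: cp=U+3854 (starts at byte 13)

Answer: 0 2 4 5 6 10 13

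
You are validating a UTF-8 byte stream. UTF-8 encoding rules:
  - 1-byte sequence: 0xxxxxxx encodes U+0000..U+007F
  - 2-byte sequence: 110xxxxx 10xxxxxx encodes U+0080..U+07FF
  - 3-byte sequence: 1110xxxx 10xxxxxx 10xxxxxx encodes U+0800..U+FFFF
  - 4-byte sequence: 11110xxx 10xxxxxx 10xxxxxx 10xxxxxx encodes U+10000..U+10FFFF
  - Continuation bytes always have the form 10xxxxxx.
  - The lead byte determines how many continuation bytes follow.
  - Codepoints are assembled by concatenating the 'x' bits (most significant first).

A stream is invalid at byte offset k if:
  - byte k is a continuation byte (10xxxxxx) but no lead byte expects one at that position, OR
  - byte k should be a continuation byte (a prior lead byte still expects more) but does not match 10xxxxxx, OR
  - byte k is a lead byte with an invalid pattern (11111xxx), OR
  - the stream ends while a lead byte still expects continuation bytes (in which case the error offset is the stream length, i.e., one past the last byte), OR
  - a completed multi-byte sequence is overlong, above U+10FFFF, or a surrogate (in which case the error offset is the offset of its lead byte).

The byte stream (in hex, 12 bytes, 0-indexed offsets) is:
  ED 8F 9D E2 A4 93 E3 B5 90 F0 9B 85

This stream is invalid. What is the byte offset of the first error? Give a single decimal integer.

Answer: 12

Derivation:
Byte[0]=ED: 3-byte lead, need 2 cont bytes. acc=0xD
Byte[1]=8F: continuation. acc=(acc<<6)|0x0F=0x34F
Byte[2]=9D: continuation. acc=(acc<<6)|0x1D=0xD3DD
Completed: cp=U+D3DD (starts at byte 0)
Byte[3]=E2: 3-byte lead, need 2 cont bytes. acc=0x2
Byte[4]=A4: continuation. acc=(acc<<6)|0x24=0xA4
Byte[5]=93: continuation. acc=(acc<<6)|0x13=0x2913
Completed: cp=U+2913 (starts at byte 3)
Byte[6]=E3: 3-byte lead, need 2 cont bytes. acc=0x3
Byte[7]=B5: continuation. acc=(acc<<6)|0x35=0xF5
Byte[8]=90: continuation. acc=(acc<<6)|0x10=0x3D50
Completed: cp=U+3D50 (starts at byte 6)
Byte[9]=F0: 4-byte lead, need 3 cont bytes. acc=0x0
Byte[10]=9B: continuation. acc=(acc<<6)|0x1B=0x1B
Byte[11]=85: continuation. acc=(acc<<6)|0x05=0x6C5
Byte[12]: stream ended, expected continuation. INVALID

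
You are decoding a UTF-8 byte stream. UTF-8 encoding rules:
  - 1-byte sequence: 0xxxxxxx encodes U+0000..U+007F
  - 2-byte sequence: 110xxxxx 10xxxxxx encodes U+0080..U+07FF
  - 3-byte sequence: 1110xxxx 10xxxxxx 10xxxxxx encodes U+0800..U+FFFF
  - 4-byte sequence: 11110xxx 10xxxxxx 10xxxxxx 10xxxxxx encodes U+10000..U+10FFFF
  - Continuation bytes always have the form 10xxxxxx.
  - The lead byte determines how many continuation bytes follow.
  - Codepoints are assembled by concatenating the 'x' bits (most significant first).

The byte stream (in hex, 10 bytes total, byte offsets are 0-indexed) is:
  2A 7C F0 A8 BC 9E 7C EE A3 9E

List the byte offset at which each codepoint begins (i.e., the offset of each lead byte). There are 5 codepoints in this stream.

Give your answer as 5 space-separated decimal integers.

Answer: 0 1 2 6 7

Derivation:
Byte[0]=2A: 1-byte ASCII. cp=U+002A
Byte[1]=7C: 1-byte ASCII. cp=U+007C
Byte[2]=F0: 4-byte lead, need 3 cont bytes. acc=0x0
Byte[3]=A8: continuation. acc=(acc<<6)|0x28=0x28
Byte[4]=BC: continuation. acc=(acc<<6)|0x3C=0xA3C
Byte[5]=9E: continuation. acc=(acc<<6)|0x1E=0x28F1E
Completed: cp=U+28F1E (starts at byte 2)
Byte[6]=7C: 1-byte ASCII. cp=U+007C
Byte[7]=EE: 3-byte lead, need 2 cont bytes. acc=0xE
Byte[8]=A3: continuation. acc=(acc<<6)|0x23=0x3A3
Byte[9]=9E: continuation. acc=(acc<<6)|0x1E=0xE8DE
Completed: cp=U+E8DE (starts at byte 7)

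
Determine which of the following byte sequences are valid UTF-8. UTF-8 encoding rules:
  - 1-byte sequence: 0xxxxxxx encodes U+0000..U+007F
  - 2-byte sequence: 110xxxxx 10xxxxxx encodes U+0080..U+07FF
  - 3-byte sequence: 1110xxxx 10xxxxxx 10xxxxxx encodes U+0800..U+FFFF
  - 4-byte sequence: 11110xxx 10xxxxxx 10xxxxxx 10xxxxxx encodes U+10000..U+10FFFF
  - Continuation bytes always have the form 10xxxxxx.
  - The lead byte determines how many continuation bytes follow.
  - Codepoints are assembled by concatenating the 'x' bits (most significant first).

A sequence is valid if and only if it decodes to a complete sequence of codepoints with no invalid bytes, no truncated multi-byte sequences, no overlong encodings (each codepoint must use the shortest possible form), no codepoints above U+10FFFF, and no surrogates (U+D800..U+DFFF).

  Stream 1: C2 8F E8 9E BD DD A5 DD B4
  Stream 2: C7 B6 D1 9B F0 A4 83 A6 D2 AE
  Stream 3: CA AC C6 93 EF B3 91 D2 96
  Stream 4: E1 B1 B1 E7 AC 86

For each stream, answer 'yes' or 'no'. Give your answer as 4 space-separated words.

Stream 1: decodes cleanly. VALID
Stream 2: decodes cleanly. VALID
Stream 3: decodes cleanly. VALID
Stream 4: decodes cleanly. VALID

Answer: yes yes yes yes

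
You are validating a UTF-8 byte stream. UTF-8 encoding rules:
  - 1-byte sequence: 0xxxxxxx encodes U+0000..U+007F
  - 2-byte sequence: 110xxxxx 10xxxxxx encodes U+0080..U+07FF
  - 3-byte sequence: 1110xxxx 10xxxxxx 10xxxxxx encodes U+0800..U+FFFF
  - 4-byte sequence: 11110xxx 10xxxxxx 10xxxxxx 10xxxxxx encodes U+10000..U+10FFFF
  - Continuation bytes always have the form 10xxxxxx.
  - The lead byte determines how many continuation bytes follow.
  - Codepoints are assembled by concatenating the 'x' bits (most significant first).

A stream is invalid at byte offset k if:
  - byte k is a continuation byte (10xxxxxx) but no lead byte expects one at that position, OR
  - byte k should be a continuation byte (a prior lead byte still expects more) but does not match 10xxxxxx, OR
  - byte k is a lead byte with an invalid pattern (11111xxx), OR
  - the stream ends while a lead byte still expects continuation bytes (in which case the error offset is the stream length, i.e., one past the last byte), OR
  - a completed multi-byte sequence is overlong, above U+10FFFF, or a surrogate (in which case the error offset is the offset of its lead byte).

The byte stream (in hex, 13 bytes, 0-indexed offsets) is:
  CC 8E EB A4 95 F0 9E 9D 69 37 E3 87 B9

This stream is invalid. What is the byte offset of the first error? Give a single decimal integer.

Byte[0]=CC: 2-byte lead, need 1 cont bytes. acc=0xC
Byte[1]=8E: continuation. acc=(acc<<6)|0x0E=0x30E
Completed: cp=U+030E (starts at byte 0)
Byte[2]=EB: 3-byte lead, need 2 cont bytes. acc=0xB
Byte[3]=A4: continuation. acc=(acc<<6)|0x24=0x2E4
Byte[4]=95: continuation. acc=(acc<<6)|0x15=0xB915
Completed: cp=U+B915 (starts at byte 2)
Byte[5]=F0: 4-byte lead, need 3 cont bytes. acc=0x0
Byte[6]=9E: continuation. acc=(acc<<6)|0x1E=0x1E
Byte[7]=9D: continuation. acc=(acc<<6)|0x1D=0x79D
Byte[8]=69: expected 10xxxxxx continuation. INVALID

Answer: 8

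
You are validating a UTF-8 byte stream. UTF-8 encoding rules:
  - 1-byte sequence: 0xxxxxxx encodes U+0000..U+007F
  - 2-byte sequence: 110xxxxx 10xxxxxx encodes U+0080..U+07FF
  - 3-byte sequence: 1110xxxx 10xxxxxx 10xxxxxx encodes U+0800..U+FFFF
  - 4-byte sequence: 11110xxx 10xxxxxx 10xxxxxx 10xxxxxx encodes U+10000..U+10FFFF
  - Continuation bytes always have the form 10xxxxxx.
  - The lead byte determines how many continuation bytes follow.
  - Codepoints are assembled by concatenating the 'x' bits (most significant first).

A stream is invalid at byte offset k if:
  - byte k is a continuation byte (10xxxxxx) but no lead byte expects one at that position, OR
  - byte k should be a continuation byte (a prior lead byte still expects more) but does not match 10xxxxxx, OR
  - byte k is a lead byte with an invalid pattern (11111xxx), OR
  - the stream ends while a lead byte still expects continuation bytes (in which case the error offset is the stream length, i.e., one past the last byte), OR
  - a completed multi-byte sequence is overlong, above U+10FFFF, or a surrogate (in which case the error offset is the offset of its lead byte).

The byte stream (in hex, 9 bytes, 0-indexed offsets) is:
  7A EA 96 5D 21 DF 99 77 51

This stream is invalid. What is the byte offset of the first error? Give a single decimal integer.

Byte[0]=7A: 1-byte ASCII. cp=U+007A
Byte[1]=EA: 3-byte lead, need 2 cont bytes. acc=0xA
Byte[2]=96: continuation. acc=(acc<<6)|0x16=0x296
Byte[3]=5D: expected 10xxxxxx continuation. INVALID

Answer: 3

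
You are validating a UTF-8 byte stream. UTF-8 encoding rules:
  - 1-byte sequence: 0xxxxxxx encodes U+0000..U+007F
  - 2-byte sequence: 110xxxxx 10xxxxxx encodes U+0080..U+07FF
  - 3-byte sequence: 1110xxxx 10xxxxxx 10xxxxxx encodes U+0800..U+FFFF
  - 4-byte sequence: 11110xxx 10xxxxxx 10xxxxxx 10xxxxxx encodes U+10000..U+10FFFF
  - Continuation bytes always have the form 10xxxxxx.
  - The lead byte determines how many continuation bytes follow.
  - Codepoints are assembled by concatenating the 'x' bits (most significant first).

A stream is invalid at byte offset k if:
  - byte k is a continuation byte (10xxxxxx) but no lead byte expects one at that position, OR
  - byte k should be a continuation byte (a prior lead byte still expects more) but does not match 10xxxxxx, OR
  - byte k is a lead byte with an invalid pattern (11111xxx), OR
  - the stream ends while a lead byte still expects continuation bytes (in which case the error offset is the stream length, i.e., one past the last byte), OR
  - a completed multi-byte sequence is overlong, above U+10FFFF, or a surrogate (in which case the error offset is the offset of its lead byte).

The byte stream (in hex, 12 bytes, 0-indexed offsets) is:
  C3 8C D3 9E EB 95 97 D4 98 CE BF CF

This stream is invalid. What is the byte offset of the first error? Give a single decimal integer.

Answer: 12

Derivation:
Byte[0]=C3: 2-byte lead, need 1 cont bytes. acc=0x3
Byte[1]=8C: continuation. acc=(acc<<6)|0x0C=0xCC
Completed: cp=U+00CC (starts at byte 0)
Byte[2]=D3: 2-byte lead, need 1 cont bytes. acc=0x13
Byte[3]=9E: continuation. acc=(acc<<6)|0x1E=0x4DE
Completed: cp=U+04DE (starts at byte 2)
Byte[4]=EB: 3-byte lead, need 2 cont bytes. acc=0xB
Byte[5]=95: continuation. acc=(acc<<6)|0x15=0x2D5
Byte[6]=97: continuation. acc=(acc<<6)|0x17=0xB557
Completed: cp=U+B557 (starts at byte 4)
Byte[7]=D4: 2-byte lead, need 1 cont bytes. acc=0x14
Byte[8]=98: continuation. acc=(acc<<6)|0x18=0x518
Completed: cp=U+0518 (starts at byte 7)
Byte[9]=CE: 2-byte lead, need 1 cont bytes. acc=0xE
Byte[10]=BF: continuation. acc=(acc<<6)|0x3F=0x3BF
Completed: cp=U+03BF (starts at byte 9)
Byte[11]=CF: 2-byte lead, need 1 cont bytes. acc=0xF
Byte[12]: stream ended, expected continuation. INVALID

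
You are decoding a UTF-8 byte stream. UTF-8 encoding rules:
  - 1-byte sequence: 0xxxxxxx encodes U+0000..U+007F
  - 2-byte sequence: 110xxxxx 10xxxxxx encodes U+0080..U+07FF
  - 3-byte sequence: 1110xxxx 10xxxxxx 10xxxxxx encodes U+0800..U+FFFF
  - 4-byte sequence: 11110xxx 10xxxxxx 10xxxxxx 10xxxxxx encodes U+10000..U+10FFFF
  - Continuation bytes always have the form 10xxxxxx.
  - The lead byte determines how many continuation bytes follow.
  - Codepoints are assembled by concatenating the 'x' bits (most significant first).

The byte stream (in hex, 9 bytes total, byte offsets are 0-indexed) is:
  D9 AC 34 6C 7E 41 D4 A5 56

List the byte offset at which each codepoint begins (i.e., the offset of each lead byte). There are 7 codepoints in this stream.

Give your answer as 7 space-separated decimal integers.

Byte[0]=D9: 2-byte lead, need 1 cont bytes. acc=0x19
Byte[1]=AC: continuation. acc=(acc<<6)|0x2C=0x66C
Completed: cp=U+066C (starts at byte 0)
Byte[2]=34: 1-byte ASCII. cp=U+0034
Byte[3]=6C: 1-byte ASCII. cp=U+006C
Byte[4]=7E: 1-byte ASCII. cp=U+007E
Byte[5]=41: 1-byte ASCII. cp=U+0041
Byte[6]=D4: 2-byte lead, need 1 cont bytes. acc=0x14
Byte[7]=A5: continuation. acc=(acc<<6)|0x25=0x525
Completed: cp=U+0525 (starts at byte 6)
Byte[8]=56: 1-byte ASCII. cp=U+0056

Answer: 0 2 3 4 5 6 8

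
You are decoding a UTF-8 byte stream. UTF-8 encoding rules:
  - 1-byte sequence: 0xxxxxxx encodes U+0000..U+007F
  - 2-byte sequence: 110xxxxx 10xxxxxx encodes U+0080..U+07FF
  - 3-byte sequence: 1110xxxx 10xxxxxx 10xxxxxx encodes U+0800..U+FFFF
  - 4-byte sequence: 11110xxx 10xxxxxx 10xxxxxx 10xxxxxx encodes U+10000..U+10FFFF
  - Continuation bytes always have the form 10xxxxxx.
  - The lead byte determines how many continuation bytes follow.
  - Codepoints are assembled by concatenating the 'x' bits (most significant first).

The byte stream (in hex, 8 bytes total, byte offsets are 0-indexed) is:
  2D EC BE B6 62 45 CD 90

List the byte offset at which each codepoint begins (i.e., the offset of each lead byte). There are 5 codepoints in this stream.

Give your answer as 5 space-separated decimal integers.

Answer: 0 1 4 5 6

Derivation:
Byte[0]=2D: 1-byte ASCII. cp=U+002D
Byte[1]=EC: 3-byte lead, need 2 cont bytes. acc=0xC
Byte[2]=BE: continuation. acc=(acc<<6)|0x3E=0x33E
Byte[3]=B6: continuation. acc=(acc<<6)|0x36=0xCFB6
Completed: cp=U+CFB6 (starts at byte 1)
Byte[4]=62: 1-byte ASCII. cp=U+0062
Byte[5]=45: 1-byte ASCII. cp=U+0045
Byte[6]=CD: 2-byte lead, need 1 cont bytes. acc=0xD
Byte[7]=90: continuation. acc=(acc<<6)|0x10=0x350
Completed: cp=U+0350 (starts at byte 6)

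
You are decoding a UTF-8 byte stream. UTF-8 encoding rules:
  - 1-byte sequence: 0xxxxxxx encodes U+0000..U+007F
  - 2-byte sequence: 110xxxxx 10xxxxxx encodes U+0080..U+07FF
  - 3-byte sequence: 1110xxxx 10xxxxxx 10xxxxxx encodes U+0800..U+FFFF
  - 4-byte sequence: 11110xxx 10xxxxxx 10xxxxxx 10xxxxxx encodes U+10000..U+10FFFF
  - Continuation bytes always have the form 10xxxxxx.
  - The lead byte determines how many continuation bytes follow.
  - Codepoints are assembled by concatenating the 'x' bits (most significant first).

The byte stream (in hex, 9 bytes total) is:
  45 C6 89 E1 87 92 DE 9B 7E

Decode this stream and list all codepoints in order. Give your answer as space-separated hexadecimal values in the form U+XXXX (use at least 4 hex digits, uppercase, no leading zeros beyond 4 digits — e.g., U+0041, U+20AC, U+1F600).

Byte[0]=45: 1-byte ASCII. cp=U+0045
Byte[1]=C6: 2-byte lead, need 1 cont bytes. acc=0x6
Byte[2]=89: continuation. acc=(acc<<6)|0x09=0x189
Completed: cp=U+0189 (starts at byte 1)
Byte[3]=E1: 3-byte lead, need 2 cont bytes. acc=0x1
Byte[4]=87: continuation. acc=(acc<<6)|0x07=0x47
Byte[5]=92: continuation. acc=(acc<<6)|0x12=0x11D2
Completed: cp=U+11D2 (starts at byte 3)
Byte[6]=DE: 2-byte lead, need 1 cont bytes. acc=0x1E
Byte[7]=9B: continuation. acc=(acc<<6)|0x1B=0x79B
Completed: cp=U+079B (starts at byte 6)
Byte[8]=7E: 1-byte ASCII. cp=U+007E

Answer: U+0045 U+0189 U+11D2 U+079B U+007E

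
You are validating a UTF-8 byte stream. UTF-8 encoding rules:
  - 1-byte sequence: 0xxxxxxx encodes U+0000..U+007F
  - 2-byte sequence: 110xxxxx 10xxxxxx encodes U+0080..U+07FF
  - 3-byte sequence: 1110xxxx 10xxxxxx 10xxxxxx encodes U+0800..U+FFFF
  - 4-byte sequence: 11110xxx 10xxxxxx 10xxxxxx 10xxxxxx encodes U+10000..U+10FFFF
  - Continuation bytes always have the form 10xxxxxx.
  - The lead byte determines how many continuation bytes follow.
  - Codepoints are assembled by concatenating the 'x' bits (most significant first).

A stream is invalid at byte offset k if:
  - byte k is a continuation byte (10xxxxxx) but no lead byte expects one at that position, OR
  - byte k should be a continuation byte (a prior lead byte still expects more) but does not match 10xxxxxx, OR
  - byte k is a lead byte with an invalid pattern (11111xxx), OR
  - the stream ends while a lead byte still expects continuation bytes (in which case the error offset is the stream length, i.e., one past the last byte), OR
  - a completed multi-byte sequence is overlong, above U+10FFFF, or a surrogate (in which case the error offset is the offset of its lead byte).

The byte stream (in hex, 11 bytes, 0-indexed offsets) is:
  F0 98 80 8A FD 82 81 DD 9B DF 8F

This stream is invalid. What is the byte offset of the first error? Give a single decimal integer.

Answer: 4

Derivation:
Byte[0]=F0: 4-byte lead, need 3 cont bytes. acc=0x0
Byte[1]=98: continuation. acc=(acc<<6)|0x18=0x18
Byte[2]=80: continuation. acc=(acc<<6)|0x00=0x600
Byte[3]=8A: continuation. acc=(acc<<6)|0x0A=0x1800A
Completed: cp=U+1800A (starts at byte 0)
Byte[4]=FD: INVALID lead byte (not 0xxx/110x/1110/11110)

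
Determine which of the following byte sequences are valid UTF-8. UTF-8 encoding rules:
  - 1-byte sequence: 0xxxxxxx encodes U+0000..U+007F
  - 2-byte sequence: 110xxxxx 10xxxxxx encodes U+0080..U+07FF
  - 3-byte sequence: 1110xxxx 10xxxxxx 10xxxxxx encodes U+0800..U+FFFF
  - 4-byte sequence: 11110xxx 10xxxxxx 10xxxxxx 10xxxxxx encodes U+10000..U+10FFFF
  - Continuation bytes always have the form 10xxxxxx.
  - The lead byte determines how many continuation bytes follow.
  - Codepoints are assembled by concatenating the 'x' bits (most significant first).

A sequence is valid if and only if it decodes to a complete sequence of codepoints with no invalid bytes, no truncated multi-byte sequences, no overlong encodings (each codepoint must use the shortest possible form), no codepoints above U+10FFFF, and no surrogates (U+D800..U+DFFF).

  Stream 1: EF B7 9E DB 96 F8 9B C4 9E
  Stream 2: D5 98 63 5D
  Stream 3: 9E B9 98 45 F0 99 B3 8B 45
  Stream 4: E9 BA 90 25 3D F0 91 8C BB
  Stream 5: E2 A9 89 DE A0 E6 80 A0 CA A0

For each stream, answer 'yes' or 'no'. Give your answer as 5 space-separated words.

Stream 1: error at byte offset 5. INVALID
Stream 2: decodes cleanly. VALID
Stream 3: error at byte offset 0. INVALID
Stream 4: decodes cleanly. VALID
Stream 5: decodes cleanly. VALID

Answer: no yes no yes yes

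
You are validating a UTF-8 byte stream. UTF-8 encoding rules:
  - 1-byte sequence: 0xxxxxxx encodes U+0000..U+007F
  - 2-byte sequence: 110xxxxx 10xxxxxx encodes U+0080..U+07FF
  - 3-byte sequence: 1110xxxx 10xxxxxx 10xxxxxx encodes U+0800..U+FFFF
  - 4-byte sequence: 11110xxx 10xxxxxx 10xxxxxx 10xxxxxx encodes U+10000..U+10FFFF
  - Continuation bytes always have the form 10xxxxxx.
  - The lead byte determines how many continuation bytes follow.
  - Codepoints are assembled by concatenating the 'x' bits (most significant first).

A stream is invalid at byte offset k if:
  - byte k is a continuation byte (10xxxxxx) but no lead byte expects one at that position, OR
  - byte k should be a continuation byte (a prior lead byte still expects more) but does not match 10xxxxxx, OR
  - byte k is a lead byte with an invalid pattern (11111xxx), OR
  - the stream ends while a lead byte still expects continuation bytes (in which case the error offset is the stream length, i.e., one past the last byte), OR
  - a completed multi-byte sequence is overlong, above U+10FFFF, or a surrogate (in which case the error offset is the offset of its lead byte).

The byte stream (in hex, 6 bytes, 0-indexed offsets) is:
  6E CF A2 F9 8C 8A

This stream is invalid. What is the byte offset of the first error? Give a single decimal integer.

Byte[0]=6E: 1-byte ASCII. cp=U+006E
Byte[1]=CF: 2-byte lead, need 1 cont bytes. acc=0xF
Byte[2]=A2: continuation. acc=(acc<<6)|0x22=0x3E2
Completed: cp=U+03E2 (starts at byte 1)
Byte[3]=F9: INVALID lead byte (not 0xxx/110x/1110/11110)

Answer: 3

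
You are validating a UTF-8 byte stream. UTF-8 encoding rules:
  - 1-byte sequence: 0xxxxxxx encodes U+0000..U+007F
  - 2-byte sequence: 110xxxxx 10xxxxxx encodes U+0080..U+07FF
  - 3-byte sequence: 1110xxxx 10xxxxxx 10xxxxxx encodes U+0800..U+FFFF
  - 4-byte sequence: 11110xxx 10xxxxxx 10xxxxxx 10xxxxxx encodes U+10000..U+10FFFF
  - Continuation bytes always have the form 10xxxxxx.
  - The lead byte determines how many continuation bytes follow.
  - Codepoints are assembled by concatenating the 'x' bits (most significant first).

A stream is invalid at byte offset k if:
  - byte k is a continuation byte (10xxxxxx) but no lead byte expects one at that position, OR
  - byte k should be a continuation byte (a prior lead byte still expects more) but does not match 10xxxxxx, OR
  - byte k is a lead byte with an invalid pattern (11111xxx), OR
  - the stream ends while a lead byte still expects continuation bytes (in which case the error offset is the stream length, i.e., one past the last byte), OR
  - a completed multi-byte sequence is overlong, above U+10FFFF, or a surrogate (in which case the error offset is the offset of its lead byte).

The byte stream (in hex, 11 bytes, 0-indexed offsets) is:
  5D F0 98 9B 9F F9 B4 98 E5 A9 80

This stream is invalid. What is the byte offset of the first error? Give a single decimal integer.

Answer: 5

Derivation:
Byte[0]=5D: 1-byte ASCII. cp=U+005D
Byte[1]=F0: 4-byte lead, need 3 cont bytes. acc=0x0
Byte[2]=98: continuation. acc=(acc<<6)|0x18=0x18
Byte[3]=9B: continuation. acc=(acc<<6)|0x1B=0x61B
Byte[4]=9F: continuation. acc=(acc<<6)|0x1F=0x186DF
Completed: cp=U+186DF (starts at byte 1)
Byte[5]=F9: INVALID lead byte (not 0xxx/110x/1110/11110)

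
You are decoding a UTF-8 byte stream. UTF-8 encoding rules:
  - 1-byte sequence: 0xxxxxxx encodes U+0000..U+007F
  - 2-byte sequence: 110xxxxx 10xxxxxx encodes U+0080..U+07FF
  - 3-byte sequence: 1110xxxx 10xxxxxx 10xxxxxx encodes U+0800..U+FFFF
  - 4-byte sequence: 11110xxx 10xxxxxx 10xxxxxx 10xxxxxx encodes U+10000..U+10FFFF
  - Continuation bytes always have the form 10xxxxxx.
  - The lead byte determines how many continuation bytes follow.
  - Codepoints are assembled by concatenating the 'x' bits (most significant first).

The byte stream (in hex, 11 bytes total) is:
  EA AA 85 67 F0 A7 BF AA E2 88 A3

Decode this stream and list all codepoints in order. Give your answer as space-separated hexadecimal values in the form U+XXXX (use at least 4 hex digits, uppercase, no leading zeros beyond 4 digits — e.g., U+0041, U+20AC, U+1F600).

Answer: U+AA85 U+0067 U+27FEA U+2223

Derivation:
Byte[0]=EA: 3-byte lead, need 2 cont bytes. acc=0xA
Byte[1]=AA: continuation. acc=(acc<<6)|0x2A=0x2AA
Byte[2]=85: continuation. acc=(acc<<6)|0x05=0xAA85
Completed: cp=U+AA85 (starts at byte 0)
Byte[3]=67: 1-byte ASCII. cp=U+0067
Byte[4]=F0: 4-byte lead, need 3 cont bytes. acc=0x0
Byte[5]=A7: continuation. acc=(acc<<6)|0x27=0x27
Byte[6]=BF: continuation. acc=(acc<<6)|0x3F=0x9FF
Byte[7]=AA: continuation. acc=(acc<<6)|0x2A=0x27FEA
Completed: cp=U+27FEA (starts at byte 4)
Byte[8]=E2: 3-byte lead, need 2 cont bytes. acc=0x2
Byte[9]=88: continuation. acc=(acc<<6)|0x08=0x88
Byte[10]=A3: continuation. acc=(acc<<6)|0x23=0x2223
Completed: cp=U+2223 (starts at byte 8)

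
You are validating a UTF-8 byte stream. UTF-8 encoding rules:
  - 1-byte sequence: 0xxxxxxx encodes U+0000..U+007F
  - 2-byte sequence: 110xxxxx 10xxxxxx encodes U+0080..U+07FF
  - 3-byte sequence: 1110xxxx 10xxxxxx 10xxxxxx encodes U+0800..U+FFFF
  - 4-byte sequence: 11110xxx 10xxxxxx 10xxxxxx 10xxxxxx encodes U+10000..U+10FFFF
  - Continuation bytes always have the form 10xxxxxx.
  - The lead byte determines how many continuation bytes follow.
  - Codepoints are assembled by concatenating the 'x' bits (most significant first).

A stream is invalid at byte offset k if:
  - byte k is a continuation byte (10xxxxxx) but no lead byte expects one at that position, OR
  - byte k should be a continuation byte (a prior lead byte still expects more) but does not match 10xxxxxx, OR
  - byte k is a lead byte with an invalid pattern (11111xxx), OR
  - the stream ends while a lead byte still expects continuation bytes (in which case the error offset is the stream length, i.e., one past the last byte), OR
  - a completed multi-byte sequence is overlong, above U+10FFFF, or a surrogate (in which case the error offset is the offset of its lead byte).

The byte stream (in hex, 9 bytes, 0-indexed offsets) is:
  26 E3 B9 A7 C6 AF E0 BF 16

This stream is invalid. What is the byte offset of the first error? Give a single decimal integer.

Byte[0]=26: 1-byte ASCII. cp=U+0026
Byte[1]=E3: 3-byte lead, need 2 cont bytes. acc=0x3
Byte[2]=B9: continuation. acc=(acc<<6)|0x39=0xF9
Byte[3]=A7: continuation. acc=(acc<<6)|0x27=0x3E67
Completed: cp=U+3E67 (starts at byte 1)
Byte[4]=C6: 2-byte lead, need 1 cont bytes. acc=0x6
Byte[5]=AF: continuation. acc=(acc<<6)|0x2F=0x1AF
Completed: cp=U+01AF (starts at byte 4)
Byte[6]=E0: 3-byte lead, need 2 cont bytes. acc=0x0
Byte[7]=BF: continuation. acc=(acc<<6)|0x3F=0x3F
Byte[8]=16: expected 10xxxxxx continuation. INVALID

Answer: 8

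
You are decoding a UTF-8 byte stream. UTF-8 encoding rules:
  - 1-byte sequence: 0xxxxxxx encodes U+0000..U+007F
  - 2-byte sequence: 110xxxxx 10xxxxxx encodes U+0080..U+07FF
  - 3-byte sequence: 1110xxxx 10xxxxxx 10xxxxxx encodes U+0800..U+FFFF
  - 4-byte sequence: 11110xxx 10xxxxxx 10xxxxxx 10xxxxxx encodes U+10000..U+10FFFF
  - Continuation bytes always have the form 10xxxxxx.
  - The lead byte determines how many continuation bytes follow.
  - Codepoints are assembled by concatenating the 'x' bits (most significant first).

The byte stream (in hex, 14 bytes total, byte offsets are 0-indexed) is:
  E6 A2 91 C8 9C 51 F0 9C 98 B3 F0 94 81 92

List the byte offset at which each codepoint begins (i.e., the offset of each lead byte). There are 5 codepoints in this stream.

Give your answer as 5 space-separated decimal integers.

Answer: 0 3 5 6 10

Derivation:
Byte[0]=E6: 3-byte lead, need 2 cont bytes. acc=0x6
Byte[1]=A2: continuation. acc=(acc<<6)|0x22=0x1A2
Byte[2]=91: continuation. acc=(acc<<6)|0x11=0x6891
Completed: cp=U+6891 (starts at byte 0)
Byte[3]=C8: 2-byte lead, need 1 cont bytes. acc=0x8
Byte[4]=9C: continuation. acc=(acc<<6)|0x1C=0x21C
Completed: cp=U+021C (starts at byte 3)
Byte[5]=51: 1-byte ASCII. cp=U+0051
Byte[6]=F0: 4-byte lead, need 3 cont bytes. acc=0x0
Byte[7]=9C: continuation. acc=(acc<<6)|0x1C=0x1C
Byte[8]=98: continuation. acc=(acc<<6)|0x18=0x718
Byte[9]=B3: continuation. acc=(acc<<6)|0x33=0x1C633
Completed: cp=U+1C633 (starts at byte 6)
Byte[10]=F0: 4-byte lead, need 3 cont bytes. acc=0x0
Byte[11]=94: continuation. acc=(acc<<6)|0x14=0x14
Byte[12]=81: continuation. acc=(acc<<6)|0x01=0x501
Byte[13]=92: continuation. acc=(acc<<6)|0x12=0x14052
Completed: cp=U+14052 (starts at byte 10)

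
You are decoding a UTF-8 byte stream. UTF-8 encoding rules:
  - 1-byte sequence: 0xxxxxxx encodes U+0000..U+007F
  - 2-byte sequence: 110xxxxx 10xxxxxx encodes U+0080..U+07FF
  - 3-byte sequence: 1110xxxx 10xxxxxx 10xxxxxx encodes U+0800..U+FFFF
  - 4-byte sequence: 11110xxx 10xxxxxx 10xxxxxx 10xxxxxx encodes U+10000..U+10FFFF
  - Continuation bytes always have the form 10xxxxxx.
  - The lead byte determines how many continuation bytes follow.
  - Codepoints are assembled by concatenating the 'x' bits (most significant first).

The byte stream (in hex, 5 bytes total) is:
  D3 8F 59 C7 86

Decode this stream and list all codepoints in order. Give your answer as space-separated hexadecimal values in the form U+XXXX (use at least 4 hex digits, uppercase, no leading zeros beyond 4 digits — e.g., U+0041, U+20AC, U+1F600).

Answer: U+04CF U+0059 U+01C6

Derivation:
Byte[0]=D3: 2-byte lead, need 1 cont bytes. acc=0x13
Byte[1]=8F: continuation. acc=(acc<<6)|0x0F=0x4CF
Completed: cp=U+04CF (starts at byte 0)
Byte[2]=59: 1-byte ASCII. cp=U+0059
Byte[3]=C7: 2-byte lead, need 1 cont bytes. acc=0x7
Byte[4]=86: continuation. acc=(acc<<6)|0x06=0x1C6
Completed: cp=U+01C6 (starts at byte 3)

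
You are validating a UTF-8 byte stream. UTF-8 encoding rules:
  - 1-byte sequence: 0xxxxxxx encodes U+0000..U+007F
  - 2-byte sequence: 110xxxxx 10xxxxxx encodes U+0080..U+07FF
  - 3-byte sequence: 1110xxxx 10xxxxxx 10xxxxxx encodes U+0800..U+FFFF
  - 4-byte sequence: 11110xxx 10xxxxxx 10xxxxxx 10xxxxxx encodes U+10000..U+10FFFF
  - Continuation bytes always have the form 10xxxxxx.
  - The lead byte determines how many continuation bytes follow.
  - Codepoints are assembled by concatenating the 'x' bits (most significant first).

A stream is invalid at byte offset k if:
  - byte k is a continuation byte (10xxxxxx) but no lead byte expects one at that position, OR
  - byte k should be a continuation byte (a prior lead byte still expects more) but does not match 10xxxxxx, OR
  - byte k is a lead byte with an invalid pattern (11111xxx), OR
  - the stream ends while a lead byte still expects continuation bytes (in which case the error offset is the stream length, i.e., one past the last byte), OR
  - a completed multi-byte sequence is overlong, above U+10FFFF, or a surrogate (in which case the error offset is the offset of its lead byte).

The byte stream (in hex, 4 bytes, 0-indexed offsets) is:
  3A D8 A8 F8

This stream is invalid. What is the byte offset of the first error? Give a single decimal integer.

Byte[0]=3A: 1-byte ASCII. cp=U+003A
Byte[1]=D8: 2-byte lead, need 1 cont bytes. acc=0x18
Byte[2]=A8: continuation. acc=(acc<<6)|0x28=0x628
Completed: cp=U+0628 (starts at byte 1)
Byte[3]=F8: INVALID lead byte (not 0xxx/110x/1110/11110)

Answer: 3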